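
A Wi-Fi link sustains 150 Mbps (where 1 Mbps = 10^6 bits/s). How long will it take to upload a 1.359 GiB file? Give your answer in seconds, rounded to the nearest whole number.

1.359 GiB = 1,459,215,138.816 bytes = 11,673,721,110.528 bits
150 Mbps = 150,000,000 bits/s
time = 11,673,721,110.528 / 150,000,000 = 78 s

78 seconds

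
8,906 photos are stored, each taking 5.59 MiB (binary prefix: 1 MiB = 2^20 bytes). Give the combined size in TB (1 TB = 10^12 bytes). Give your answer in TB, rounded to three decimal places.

Total = 8,906 × 5.59 MiB = 49784.54 MiB
= 49784.54 × 1,048,576 bytes = 52,202,873,815.04 bytes
1 TB = 1,000,000,000,000 bytes
52,202,873,815.04 / 1,000,000,000,000 = 0.052 TB

0.052 TB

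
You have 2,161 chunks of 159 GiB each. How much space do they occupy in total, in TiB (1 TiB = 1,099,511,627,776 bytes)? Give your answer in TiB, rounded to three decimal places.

Total = 2,161 × 159 GiB = 343,599 GiB
= 343,599 × 1,073,741,824 bytes = 368,936,616,984,576 bytes
1 TiB = 1,099,511,627,776 bytes
368,936,616,984,576 / 1,099,511,627,776 = 335.546 TiB

335.546 TiB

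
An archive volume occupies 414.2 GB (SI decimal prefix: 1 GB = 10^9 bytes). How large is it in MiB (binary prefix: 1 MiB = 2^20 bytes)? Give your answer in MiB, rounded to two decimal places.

395,011.90 MiB

414.2 GB = 414.2 × 10^9 bytes = 414,200,000,000 bytes
1 MiB = 1,048,576 bytes
414,200,000,000 / 1,048,576 = 395,011.90 MiB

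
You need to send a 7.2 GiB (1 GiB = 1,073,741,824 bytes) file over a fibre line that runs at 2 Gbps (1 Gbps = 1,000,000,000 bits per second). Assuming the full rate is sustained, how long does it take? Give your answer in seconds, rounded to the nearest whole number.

7.2 GiB = 7,730,941,132.8 bytes = 61,847,529,062.4 bits
2 Gbps = 2,000,000,000 bits/s
time = 61,847,529,062.4 / 2,000,000,000 = 31 s

31 seconds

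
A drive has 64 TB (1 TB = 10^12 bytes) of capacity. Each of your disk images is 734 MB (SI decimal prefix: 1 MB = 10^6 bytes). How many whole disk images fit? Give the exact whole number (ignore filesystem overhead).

87,193

Capacity: 64 TB = 64,000,000,000,000 bytes
Per item: 734 MB = 734,000,000 bytes
⌊64,000,000,000,000 / 734,000,000⌋ = 87,193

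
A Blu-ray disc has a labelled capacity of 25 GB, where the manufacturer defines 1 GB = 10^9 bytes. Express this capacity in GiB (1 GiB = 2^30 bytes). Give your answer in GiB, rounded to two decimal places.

23.28 GiB

25 GB = 25 × 10^9 bytes = 25,000,000,000 bytes
1 GiB = 2^30 bytes = 1,073,741,824 bytes
25,000,000,000 / 1,073,741,824 = 23.28 GiB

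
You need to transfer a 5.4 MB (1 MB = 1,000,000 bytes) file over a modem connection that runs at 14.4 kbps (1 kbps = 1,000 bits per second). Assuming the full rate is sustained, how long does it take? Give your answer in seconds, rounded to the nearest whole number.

3,000 seconds

5.4 MB = 5,400,000 bytes = 43,200,000 bits
14.4 kbps = 14,400 bits/s
time = 43,200,000 / 14,400 = 3,000 s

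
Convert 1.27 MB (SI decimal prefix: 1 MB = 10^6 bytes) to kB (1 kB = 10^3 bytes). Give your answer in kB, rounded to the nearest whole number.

1,270 kB

1.27 MB = 1.27 × 10^6 bytes = 1,270,000 bytes
1 kB = 1,000 bytes
1,270,000 / 1,000 = 1,270 kB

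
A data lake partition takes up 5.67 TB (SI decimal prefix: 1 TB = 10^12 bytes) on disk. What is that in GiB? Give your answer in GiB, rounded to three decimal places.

5,280.599 GiB

5.67 TB × 1,000,000,000,000 bytes/TB = 5,670,000,000,000 bytes
1 GiB = 1,073,741,824 bytes
5,670,000,000,000 / 1,073,741,824 = 5,280.599 GiB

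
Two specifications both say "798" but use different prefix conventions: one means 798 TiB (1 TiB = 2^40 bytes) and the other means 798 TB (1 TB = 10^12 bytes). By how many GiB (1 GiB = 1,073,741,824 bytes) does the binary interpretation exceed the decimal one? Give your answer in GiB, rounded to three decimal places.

73,956.585 GiB

798 TiB = 798 × 1,099,511,627,776 = 877,410,278,965,248 bytes
798 TB = 798 × 1,000,000,000,000 = 798,000,000,000,000 bytes
difference = 79,410,278,965,248 bytes
79,410,278,965,248 / 1,073,741,824 = 73,956.585 GiB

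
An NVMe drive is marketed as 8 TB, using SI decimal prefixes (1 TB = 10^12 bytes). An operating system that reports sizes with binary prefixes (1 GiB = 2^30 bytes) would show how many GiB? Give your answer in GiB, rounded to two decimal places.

8 TB × 1,000,000,000,000 bytes/TB = 8,000,000,000,000 bytes
1 GiB = 1,073,741,824 bytes
8,000,000,000,000 / 1,073,741,824 = 7,450.58 GiB

7,450.58 GiB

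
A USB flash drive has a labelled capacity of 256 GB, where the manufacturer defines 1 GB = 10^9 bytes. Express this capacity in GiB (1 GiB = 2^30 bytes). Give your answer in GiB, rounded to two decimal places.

238.42 GiB

256 GB × 1,000,000,000 bytes/GB = 256,000,000,000 bytes
1 GiB = 2^30 bytes = 1,073,741,824 bytes
256,000,000,000 / 1,073,741,824 = 238.42 GiB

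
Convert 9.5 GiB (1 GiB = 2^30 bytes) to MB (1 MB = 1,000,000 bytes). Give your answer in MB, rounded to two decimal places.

10,200.55 MB

9.5 GiB = 9.5 × 2^30 bytes = 10,200,547,328 bytes
1 MB = 10^6 bytes = 1,000,000 bytes
10,200,547,328 / 1,000,000 = 10,200.55 MB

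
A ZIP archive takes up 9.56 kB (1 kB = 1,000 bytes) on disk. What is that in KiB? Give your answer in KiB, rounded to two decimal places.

9.34 KiB

9.56 kB × 1,000 bytes/kB = 9,560 bytes
1 KiB = 1,024 bytes
9,560 / 1,024 = 9.34 KiB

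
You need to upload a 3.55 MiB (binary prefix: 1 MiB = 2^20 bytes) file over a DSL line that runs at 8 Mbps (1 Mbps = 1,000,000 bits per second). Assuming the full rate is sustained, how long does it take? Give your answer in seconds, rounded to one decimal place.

3.7 seconds

3.55 MiB = 3,722,444.8 bytes = 29,779,558.4 bits
8 Mbps = 8,000,000 bits/s
time = 29,779,558.4 / 8,000,000 = 3.7 s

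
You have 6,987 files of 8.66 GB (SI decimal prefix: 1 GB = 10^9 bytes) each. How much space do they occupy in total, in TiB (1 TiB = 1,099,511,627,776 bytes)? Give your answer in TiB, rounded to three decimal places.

Total = 6,987 × 8.66 GB = 60507.42 GB
= 60507.42 × 1,000,000,000 bytes = 60,507,420,000,000 bytes
1 TiB = 1,099,511,627,776 bytes
60,507,420,000,000 / 1,099,511,627,776 = 55.031 TiB

55.031 TiB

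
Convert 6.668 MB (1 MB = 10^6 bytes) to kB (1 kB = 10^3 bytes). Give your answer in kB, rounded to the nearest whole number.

6.668 MB = 6.668 × 10^6 bytes = 6,668,000 bytes
1 kB = 10^3 bytes = 1,000 bytes
6,668,000 / 1,000 = 6,668 kB

6,668 kB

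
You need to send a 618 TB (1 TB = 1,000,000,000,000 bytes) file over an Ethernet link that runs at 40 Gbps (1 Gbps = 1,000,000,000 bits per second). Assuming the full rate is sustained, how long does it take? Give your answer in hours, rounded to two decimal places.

34.33 hours

618 TB = 618,000,000,000,000 bytes = 4,944,000,000,000,000 bits
40 Gbps = 40,000,000,000 bits/s
time = 4,944,000,000,000,000 / 40,000,000,000 = 123,600.0000 s
123,600.0000 s / 3600 = 34.33 hours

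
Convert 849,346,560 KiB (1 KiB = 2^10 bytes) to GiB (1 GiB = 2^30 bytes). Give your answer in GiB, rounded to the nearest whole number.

849,346,560 KiB = 849,346,560 × 2^10 bytes = 869,730,877,440 bytes
1 GiB = 2^30 bytes = 1,073,741,824 bytes
869,730,877,440 / 1,073,741,824 = 810 GiB

810 GiB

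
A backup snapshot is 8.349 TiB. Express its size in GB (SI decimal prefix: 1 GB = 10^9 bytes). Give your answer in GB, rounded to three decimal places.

8.349 TiB = 8.349 × 2^40 bytes = 9,179,822,580,301.824 bytes
1 GB = 1,000,000,000 bytes
9,179,822,580,301.824 / 1,000,000,000 = 9,179.823 GB

9,179.823 GB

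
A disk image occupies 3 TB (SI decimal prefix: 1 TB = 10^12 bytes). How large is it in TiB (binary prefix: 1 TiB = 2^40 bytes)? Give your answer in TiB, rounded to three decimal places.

3 TB × 1,000,000,000,000 bytes/TB = 3,000,000,000,000 bytes
1 TiB = 1,099,511,627,776 bytes
3,000,000,000,000 / 1,099,511,627,776 = 2.728 TiB

2.728 TiB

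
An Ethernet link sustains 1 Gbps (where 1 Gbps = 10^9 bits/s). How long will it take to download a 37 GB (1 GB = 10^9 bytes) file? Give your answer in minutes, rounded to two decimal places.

4.93 minutes

37 GB = 37,000,000,000 bytes = 296,000,000,000 bits
1 Gbps = 1,000,000,000 bits/s
time = 296,000,000,000 / 1,000,000,000 = 296.000 s
296.000 s / 60 = 4.93 minutes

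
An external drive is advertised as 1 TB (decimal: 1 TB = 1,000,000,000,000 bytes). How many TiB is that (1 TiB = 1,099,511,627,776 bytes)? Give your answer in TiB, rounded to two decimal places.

0.91 TiB

1 TB × 1,000,000,000,000 bytes/TB = 1,000,000,000,000 bytes
1 TiB = 1,099,511,627,776 bytes
1,000,000,000,000 / 1,099,511,627,776 = 0.91 TiB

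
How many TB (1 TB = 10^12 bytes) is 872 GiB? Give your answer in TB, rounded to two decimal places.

872 GiB = 872 × 2^30 bytes = 936,302,870,528 bytes
1 TB = 10^12 bytes = 1,000,000,000,000 bytes
936,302,870,528 / 1,000,000,000,000 = 0.94 TB

0.94 TB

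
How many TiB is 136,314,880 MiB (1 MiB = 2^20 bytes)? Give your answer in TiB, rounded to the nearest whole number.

130 TiB

136,314,880 MiB = 136,314,880 × 2^20 bytes = 142,936,511,610,880 bytes
1 TiB = 1,099,511,627,776 bytes
142,936,511,610,880 / 1,099,511,627,776 = 130 TiB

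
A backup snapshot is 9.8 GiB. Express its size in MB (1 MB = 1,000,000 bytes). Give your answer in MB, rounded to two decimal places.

9.8 GiB × 1,073,741,824 bytes/GiB = 10,522,669,875.2 bytes
1 MB = 10^6 bytes = 1,000,000 bytes
10,522,669,875.2 / 1,000,000 = 10,522.67 MB

10,522.67 MB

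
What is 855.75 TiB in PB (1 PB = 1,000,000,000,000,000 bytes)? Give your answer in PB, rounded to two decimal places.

855.75 TiB = 855.75 × 2^40 bytes = 940,907,075,469,312 bytes
1 PB = 1,000,000,000,000,000 bytes
940,907,075,469,312 / 1,000,000,000,000,000 = 0.94 PB

0.94 PB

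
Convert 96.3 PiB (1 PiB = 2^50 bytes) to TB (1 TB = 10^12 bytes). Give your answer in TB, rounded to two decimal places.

108,424.16 TB

96.3 PiB = 96.3 × 2^50 bytes = 108,424,161,028,944,691.2 bytes
1 TB = 10^12 bytes = 1,000,000,000,000 bytes
108,424,161,028,944,691.2 / 1,000,000,000,000 = 108,424.16 TB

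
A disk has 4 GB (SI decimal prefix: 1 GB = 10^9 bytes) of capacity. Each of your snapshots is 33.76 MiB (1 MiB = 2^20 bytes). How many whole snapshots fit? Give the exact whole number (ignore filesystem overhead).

112

Capacity: 4 GB = 4,000,000,000 bytes
Per item: 33.76 MiB = 35,399,925.76 bytes
⌊4,000,000,000 / 35,399,925.76⌋ = 112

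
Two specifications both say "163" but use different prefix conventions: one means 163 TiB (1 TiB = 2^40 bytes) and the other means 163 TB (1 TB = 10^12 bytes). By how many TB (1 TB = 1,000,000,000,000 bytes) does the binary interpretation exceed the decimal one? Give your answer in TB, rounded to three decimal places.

16.220 TB

163 TiB = 163 × 1,099,511,627,776 = 179,220,395,327,488 bytes
163 TB = 163 × 1,000,000,000,000 = 163,000,000,000,000 bytes
difference = 16,220,395,327,488 bytes
16,220,395,327,488 / 1,000,000,000,000 = 16.220 TB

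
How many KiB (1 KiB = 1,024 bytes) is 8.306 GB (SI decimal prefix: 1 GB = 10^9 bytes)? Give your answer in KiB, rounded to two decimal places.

8.306 GB = 8.306 × 10^9 bytes = 8,306,000,000 bytes
1 KiB = 1,024 bytes
8,306,000,000 / 1,024 = 8,111,328.13 KiB

8,111,328.13 KiB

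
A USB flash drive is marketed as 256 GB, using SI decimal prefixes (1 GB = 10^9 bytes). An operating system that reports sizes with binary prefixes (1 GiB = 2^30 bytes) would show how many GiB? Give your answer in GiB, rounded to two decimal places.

256 GB = 256 × 10^9 bytes = 256,000,000,000 bytes
1 GiB = 2^30 bytes = 1,073,741,824 bytes
256,000,000,000 / 1,073,741,824 = 238.42 GiB

238.42 GiB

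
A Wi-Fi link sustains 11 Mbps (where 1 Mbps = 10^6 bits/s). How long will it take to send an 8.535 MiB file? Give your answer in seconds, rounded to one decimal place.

8.535 MiB = 8,949,596.16 bytes = 71,596,769.28 bits
11 Mbps = 11,000,000 bits/s
time = 71,596,769.28 / 11,000,000 = 6.5 s

6.5 seconds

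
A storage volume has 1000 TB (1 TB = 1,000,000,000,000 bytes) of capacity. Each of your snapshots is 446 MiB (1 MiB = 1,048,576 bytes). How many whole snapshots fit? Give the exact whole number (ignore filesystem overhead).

2,138,283

Capacity: 1000 TB = 1,000,000,000,000,000 bytes
Per item: 446 MiB = 467,664,896 bytes
⌊1,000,000,000,000,000 / 467,664,896⌋ = 2,138,283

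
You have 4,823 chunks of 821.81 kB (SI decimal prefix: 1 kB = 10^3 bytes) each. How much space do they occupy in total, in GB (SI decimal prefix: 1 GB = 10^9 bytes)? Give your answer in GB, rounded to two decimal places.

3.96 GB

Total = 4,823 × 821.81 kB = 3963589.63 kB
= 3963589.63 × 1,000 bytes = 3,963,589,630 bytes
1 GB = 1,000,000,000 bytes
3,963,589,630 / 1,000,000,000 = 3.96 GB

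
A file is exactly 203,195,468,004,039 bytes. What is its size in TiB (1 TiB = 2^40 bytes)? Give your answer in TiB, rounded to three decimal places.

184.805 TiB

203,195,468,004,039 bytes given.
1 TiB = 1,099,511,627,776 bytes
203,195,468,004,039 / 1,099,511,627,776 = 184.805 TiB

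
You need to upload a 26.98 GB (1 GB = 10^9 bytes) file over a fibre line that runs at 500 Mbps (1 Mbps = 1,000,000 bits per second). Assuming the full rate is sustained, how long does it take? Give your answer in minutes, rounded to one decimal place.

26.98 GB = 26,980,000,000 bytes = 215,840,000,000 bits
500 Mbps = 500,000,000 bits/s
time = 215,840,000,000 / 500,000,000 = 431.68 s
431.68 s / 60 = 7.2 minutes

7.2 minutes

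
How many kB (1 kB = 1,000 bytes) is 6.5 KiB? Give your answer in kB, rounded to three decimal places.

6.656 kB

6.5 KiB = 6.5 × 2^10 bytes = 6,656 bytes
1 kB = 10^3 bytes = 1,000 bytes
6,656 / 1,000 = 6.656 kB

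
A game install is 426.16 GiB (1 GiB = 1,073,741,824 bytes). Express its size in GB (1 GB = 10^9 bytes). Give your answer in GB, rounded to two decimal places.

426.16 GiB = 426.16 × 2^30 bytes = 457,585,815,715.84 bytes
1 GB = 10^9 bytes = 1,000,000,000 bytes
457,585,815,715.84 / 1,000,000,000 = 457.59 GB

457.59 GB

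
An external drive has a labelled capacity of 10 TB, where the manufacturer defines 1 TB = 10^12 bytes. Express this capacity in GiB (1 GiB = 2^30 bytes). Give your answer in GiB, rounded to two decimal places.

9,313.23 GiB

10 TB × 1,000,000,000,000 bytes/TB = 10,000,000,000,000 bytes
1 GiB = 2^30 bytes = 1,073,741,824 bytes
10,000,000,000,000 / 1,073,741,824 = 9,313.23 GiB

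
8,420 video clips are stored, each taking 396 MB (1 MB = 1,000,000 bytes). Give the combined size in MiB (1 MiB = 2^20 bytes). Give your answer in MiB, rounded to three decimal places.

3,179,855.347 MiB

Total = 8,420 × 396 MB = 3,334,320 MB
= 3,334,320 × 1,000,000 bytes = 3,334,320,000,000 bytes
1 MiB = 1,048,576 bytes
3,334,320,000,000 / 1,048,576 = 3,179,855.347 MiB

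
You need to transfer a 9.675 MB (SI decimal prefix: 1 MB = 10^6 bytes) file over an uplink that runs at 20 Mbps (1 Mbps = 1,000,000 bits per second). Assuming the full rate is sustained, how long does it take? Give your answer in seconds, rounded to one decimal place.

3.9 seconds

9.675 MB = 9,675,000 bytes = 77,400,000 bits
20 Mbps = 20,000,000 bits/s
time = 77,400,000 / 20,000,000 = 3.9 s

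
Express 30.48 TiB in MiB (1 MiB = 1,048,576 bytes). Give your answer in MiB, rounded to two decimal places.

31,960,596.48 MiB

30.48 TiB × 1,099,511,627,776 bytes/TiB = 33,513,114,414,612.48 bytes
1 MiB = 2^20 bytes = 1,048,576 bytes
33,513,114,414,612.48 / 1,048,576 = 31,960,596.48 MiB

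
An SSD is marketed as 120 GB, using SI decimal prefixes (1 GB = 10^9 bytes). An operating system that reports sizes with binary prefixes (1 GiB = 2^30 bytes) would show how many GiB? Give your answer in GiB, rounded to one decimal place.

111.8 GiB

120 GB = 120 × 10^9 bytes = 120,000,000,000 bytes
1 GiB = 1,073,741,824 bytes
120,000,000,000 / 1,073,741,824 = 111.8 GiB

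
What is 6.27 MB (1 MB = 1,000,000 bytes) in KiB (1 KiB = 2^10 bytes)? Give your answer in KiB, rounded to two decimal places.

6.27 MB = 6.27 × 10^6 bytes = 6,270,000 bytes
1 KiB = 2^10 bytes = 1,024 bytes
6,270,000 / 1,024 = 6,123.05 KiB

6,123.05 KiB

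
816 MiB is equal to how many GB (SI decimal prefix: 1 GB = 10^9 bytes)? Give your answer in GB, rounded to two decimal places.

816 MiB = 816 × 2^20 bytes = 855,638,016 bytes
1 GB = 10^9 bytes = 1,000,000,000 bytes
855,638,016 / 1,000,000,000 = 0.86 GB

0.86 GB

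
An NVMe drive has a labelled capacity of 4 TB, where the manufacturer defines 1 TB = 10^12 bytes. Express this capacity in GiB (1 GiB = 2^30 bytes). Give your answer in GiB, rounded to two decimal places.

3,725.29 GiB

4 TB = 4 × 10^12 bytes = 4,000,000,000,000 bytes
1 GiB = 1,073,741,824 bytes
4,000,000,000,000 / 1,073,741,824 = 3,725.29 GiB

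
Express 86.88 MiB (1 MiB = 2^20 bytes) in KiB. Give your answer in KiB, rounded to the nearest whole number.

86.88 MiB × 1,048,576 bytes/MiB = 91,100,282.88 bytes
1 KiB = 1,024 bytes
91,100,282.88 / 1,024 = 88,965 KiB

88,965 KiB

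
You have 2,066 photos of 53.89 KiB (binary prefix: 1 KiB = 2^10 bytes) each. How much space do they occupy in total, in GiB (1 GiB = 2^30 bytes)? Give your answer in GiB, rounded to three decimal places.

0.106 GiB

Total = 2,066 × 53.89 KiB = 111336.74 KiB
= 111336.74 × 1,024 bytes = 114,008,821.76 bytes
1 GiB = 1,073,741,824 bytes
114,008,821.76 / 1,073,741,824 = 0.106 GiB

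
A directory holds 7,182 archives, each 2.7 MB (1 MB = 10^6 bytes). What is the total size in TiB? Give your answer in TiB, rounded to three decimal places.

Total = 7,182 × 2.7 MB = 19391.4 MB
= 19391.4 × 1,000,000 bytes = 19,391,400,000 bytes
1 TiB = 1,099,511,627,776 bytes
19,391,400,000 / 1,099,511,627,776 = 0.018 TiB

0.018 TiB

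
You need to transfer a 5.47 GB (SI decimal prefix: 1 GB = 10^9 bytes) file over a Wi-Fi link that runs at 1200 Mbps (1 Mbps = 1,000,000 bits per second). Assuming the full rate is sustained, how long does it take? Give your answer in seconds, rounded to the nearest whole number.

5.47 GB = 5,470,000,000 bytes = 43,760,000,000 bits
1200 Mbps = 1,200,000,000 bits/s
time = 43,760,000,000 / 1,200,000,000 = 36 s

36 seconds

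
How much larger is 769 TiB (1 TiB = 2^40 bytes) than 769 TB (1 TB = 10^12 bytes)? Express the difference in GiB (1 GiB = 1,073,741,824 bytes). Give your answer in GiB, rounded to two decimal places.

769 TiB = 769 × 1,099,511,627,776 = 845,524,441,759,744 bytes
769 TB = 769 × 1,000,000,000,000 = 769,000,000,000,000 bytes
difference = 76,524,441,759,744 bytes
76,524,441,759,744 / 1,073,741,824 = 71,268.94 GiB

71,268.94 GiB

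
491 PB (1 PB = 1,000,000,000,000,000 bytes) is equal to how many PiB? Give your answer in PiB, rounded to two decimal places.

491 PB = 491 × 10^15 bytes = 491,000,000,000,000,000 bytes
1 PiB = 1,125,899,906,842,624 bytes
491,000,000,000,000,000 / 1,125,899,906,842,624 = 436.10 PiB

436.10 PiB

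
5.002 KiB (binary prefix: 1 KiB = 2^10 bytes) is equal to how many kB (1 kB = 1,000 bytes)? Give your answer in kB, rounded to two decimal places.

5.002 KiB = 5.002 × 2^10 bytes = 5,122.048 bytes
1 kB = 1,000 bytes
5,122.048 / 1,000 = 5.12 kB

5.12 kB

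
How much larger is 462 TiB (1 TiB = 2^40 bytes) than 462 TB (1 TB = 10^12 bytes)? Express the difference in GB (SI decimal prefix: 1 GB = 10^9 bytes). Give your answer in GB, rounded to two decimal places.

462 TiB = 462 × 1,099,511,627,776 = 507,974,372,032,512 bytes
462 TB = 462 × 1,000,000,000,000 = 462,000,000,000,000 bytes
difference = 45,974,372,032,512 bytes
45,974,372,032,512 / 1,000,000,000 = 45,974.37 GB

45,974.37 GB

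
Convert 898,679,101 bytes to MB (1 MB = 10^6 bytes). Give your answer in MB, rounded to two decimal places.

898,679,101 bytes given.
1 MB = 1,000,000 bytes
898,679,101 / 1,000,000 = 898.68 MB

898.68 MB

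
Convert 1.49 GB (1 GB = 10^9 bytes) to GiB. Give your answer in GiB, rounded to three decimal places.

1.49 GB = 1.49 × 10^9 bytes = 1,490,000,000 bytes
1 GiB = 2^30 bytes = 1,073,741,824 bytes
1,490,000,000 / 1,073,741,824 = 1.388 GiB

1.388 GiB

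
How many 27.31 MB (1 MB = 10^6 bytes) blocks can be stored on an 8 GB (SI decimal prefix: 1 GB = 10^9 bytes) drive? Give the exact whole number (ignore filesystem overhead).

Capacity: 8 GB = 8,000,000,000 bytes
Per item: 27.31 MB = 27,310,000 bytes
⌊8,000,000,000 / 27,310,000⌋ = 292

292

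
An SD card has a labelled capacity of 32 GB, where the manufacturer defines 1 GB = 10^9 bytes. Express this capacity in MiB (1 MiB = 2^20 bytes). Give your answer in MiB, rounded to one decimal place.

30,517.6 MiB

32 GB = 32 × 10^9 bytes = 32,000,000,000 bytes
1 MiB = 2^20 bytes = 1,048,576 bytes
32,000,000,000 / 1,048,576 = 30,517.6 MiB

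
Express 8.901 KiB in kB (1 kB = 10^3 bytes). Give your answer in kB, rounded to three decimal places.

9.115 kB

8.901 KiB = 8.901 × 2^10 bytes = 9,114.624 bytes
1 kB = 1,000 bytes
9,114.624 / 1,000 = 9.115 kB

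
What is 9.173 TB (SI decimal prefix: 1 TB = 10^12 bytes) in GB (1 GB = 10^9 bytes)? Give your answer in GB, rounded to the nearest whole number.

9.173 TB × 1,000,000,000,000 bytes/TB = 9,173,000,000,000 bytes
1 GB = 10^9 bytes = 1,000,000,000 bytes
9,173,000,000,000 / 1,000,000,000 = 9,173 GB

9,173 GB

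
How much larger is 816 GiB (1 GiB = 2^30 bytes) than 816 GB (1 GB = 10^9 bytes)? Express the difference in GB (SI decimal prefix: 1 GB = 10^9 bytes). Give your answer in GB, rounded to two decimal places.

60.17 GB

816 GiB = 816 × 1,073,741,824 = 876,173,328,384 bytes
816 GB = 816 × 1,000,000,000 = 816,000,000,000 bytes
difference = 60,173,328,384 bytes
60,173,328,384 / 1,000,000,000 = 60.17 GB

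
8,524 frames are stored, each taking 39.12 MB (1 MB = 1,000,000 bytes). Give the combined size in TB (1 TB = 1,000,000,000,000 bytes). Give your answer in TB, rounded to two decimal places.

0.33 TB

Total = 8,524 × 39.12 MB = 333458.88 MB
= 333458.88 × 1,000,000 bytes = 333,458,880,000 bytes
1 TB = 1,000,000,000,000 bytes
333,458,880,000 / 1,000,000,000,000 = 0.33 TB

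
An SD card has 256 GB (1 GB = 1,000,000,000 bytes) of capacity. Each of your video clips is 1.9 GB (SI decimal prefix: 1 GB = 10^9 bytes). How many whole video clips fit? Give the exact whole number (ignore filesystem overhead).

Capacity: 256 GB = 256,000,000,000 bytes
Per item: 1.9 GB = 1,900,000,000 bytes
⌊256,000,000,000 / 1,900,000,000⌋ = 134

134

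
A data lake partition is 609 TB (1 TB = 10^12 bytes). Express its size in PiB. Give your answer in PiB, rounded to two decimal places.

609 TB = 609 × 10^12 bytes = 609,000,000,000,000 bytes
1 PiB = 1,125,899,906,842,624 bytes
609,000,000,000,000 / 1,125,899,906,842,624 = 0.54 PiB

0.54 PiB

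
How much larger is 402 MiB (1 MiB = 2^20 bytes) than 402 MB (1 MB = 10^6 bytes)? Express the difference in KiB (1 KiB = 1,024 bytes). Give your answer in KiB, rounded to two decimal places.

19,069.88 KiB

402 MiB = 402 × 1,048,576 = 421,527,552 bytes
402 MB = 402 × 1,000,000 = 402,000,000 bytes
difference = 19,527,552 bytes
19,527,552 / 1,024 = 19,069.88 KiB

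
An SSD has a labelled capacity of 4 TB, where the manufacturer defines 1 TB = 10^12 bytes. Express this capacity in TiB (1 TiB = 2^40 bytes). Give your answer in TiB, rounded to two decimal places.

4 TB × 1,000,000,000,000 bytes/TB = 4,000,000,000,000 bytes
1 TiB = 2^40 bytes = 1,099,511,627,776 bytes
4,000,000,000,000 / 1,099,511,627,776 = 3.64 TiB

3.64 TiB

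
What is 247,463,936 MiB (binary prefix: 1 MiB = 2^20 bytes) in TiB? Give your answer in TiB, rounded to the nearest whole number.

236 TiB

247,463,936 MiB × 1,048,576 bytes/MiB = 259,484,744,155,136 bytes
1 TiB = 1,099,511,627,776 bytes
259,484,744,155,136 / 1,099,511,627,776 = 236 TiB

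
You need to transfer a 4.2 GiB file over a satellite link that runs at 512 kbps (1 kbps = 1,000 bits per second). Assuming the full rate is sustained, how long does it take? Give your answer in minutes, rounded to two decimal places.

1,174.41 minutes

4.2 GiB = 4,509,715,660.8 bytes = 36,077,725,286.4 bits
512 kbps = 512,000 bits/s
time = 36,077,725,286.4 / 512,000 = 70,464.307 s
70,464.307 s / 60 = 1,174.41 minutes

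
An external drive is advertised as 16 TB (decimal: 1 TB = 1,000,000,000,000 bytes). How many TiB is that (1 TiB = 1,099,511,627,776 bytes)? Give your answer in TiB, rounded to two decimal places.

14.55 TiB

16 TB = 16 × 10^12 bytes = 16,000,000,000,000 bytes
1 TiB = 1,099,511,627,776 bytes
16,000,000,000,000 / 1,099,511,627,776 = 14.55 TiB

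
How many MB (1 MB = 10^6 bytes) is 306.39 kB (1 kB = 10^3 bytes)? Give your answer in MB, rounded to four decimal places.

0.3064 MB

306.39 kB = 306.39 × 10^3 bytes = 306,390 bytes
1 MB = 1,000,000 bytes
306,390 / 1,000,000 = 0.3064 MB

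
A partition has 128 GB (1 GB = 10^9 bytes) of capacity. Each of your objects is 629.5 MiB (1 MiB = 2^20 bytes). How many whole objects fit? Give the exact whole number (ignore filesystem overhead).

193

Capacity: 128 GB = 128,000,000,000 bytes
Per item: 629.5 MiB = 660,078,592 bytes
⌊128,000,000,000 / 660,078,592⌋ = 193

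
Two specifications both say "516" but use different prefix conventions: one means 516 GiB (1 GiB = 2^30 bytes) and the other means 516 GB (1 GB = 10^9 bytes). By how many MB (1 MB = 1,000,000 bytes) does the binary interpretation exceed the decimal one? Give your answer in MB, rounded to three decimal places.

38,050.781 MB

516 GiB = 516 × 1,073,741,824 = 554,050,781,184 bytes
516 GB = 516 × 1,000,000,000 = 516,000,000,000 bytes
difference = 38,050,781,184 bytes
38,050,781,184 / 1,000,000 = 38,050.781 MB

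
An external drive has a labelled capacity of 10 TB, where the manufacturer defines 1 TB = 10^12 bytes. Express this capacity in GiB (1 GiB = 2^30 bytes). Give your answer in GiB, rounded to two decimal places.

10 TB × 1,000,000,000,000 bytes/TB = 10,000,000,000,000 bytes
1 GiB = 1,073,741,824 bytes
10,000,000,000,000 / 1,073,741,824 = 9,313.23 GiB

9,313.23 GiB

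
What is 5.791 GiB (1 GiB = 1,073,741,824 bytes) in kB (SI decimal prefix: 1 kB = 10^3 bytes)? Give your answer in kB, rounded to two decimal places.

5.791 GiB = 5.791 × 2^30 bytes = 6,218,038,902.784 bytes
1 kB = 10^3 bytes = 1,000 bytes
6,218,038,902.784 / 1,000 = 6,218,038.90 kB

6,218,038.90 kB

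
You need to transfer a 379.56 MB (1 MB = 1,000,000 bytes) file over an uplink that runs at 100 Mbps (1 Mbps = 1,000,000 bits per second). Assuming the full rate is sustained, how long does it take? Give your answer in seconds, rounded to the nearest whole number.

30 seconds

379.56 MB = 379,560,000 bytes = 3,036,480,000 bits
100 Mbps = 100,000,000 bits/s
time = 3,036,480,000 / 100,000,000 = 30 s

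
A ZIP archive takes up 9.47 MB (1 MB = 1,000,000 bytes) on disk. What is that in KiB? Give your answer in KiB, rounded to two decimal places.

9,248.05 KiB

9.47 MB = 9.47 × 10^6 bytes = 9,470,000 bytes
1 KiB = 2^10 bytes = 1,024 bytes
9,470,000 / 1,024 = 9,248.05 KiB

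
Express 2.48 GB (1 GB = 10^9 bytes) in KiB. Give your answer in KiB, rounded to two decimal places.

2.48 GB = 2.48 × 10^9 bytes = 2,480,000,000 bytes
1 KiB = 2^10 bytes = 1,024 bytes
2,480,000,000 / 1,024 = 2,421,875.00 KiB

2,421,875.00 KiB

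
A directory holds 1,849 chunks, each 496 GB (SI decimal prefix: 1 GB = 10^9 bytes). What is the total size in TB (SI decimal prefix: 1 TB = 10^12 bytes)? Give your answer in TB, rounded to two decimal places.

917.10 TB

Total = 1,849 × 496 GB = 917,104 GB
= 917,104 × 1,000,000,000 bytes = 917,104,000,000,000 bytes
1 TB = 1,000,000,000,000 bytes
917,104,000,000,000 / 1,000,000,000,000 = 917.10 TB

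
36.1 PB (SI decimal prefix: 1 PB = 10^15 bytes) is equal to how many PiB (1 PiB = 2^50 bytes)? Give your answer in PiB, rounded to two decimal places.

32.06 PiB

36.1 PB × 1,000,000,000,000,000 bytes/PB = 36,100,000,000,000,000 bytes
1 PiB = 1,125,899,906,842,624 bytes
36,100,000,000,000,000 / 1,125,899,906,842,624 = 32.06 PiB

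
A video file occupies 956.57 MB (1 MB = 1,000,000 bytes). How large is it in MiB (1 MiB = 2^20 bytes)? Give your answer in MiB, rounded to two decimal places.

912.26 MiB

956.57 MB = 956.57 × 10^6 bytes = 956,570,000 bytes
1 MiB = 2^20 bytes = 1,048,576 bytes
956,570,000 / 1,048,576 = 912.26 MiB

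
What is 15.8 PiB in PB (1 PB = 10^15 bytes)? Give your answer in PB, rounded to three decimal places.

15.8 PiB = 15.8 × 2^50 bytes = 17,789,218,528,113,459.2 bytes
1 PB = 1,000,000,000,000,000 bytes
17,789,218,528,113,459.2 / 1,000,000,000,000,000 = 17.789 PB

17.789 PB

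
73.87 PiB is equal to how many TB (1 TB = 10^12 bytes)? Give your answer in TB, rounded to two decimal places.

73.87 PiB = 73.87 × 2^50 bytes = 83,170,226,118,464,634.88 bytes
1 TB = 10^12 bytes = 1,000,000,000,000 bytes
83,170,226,118,464,634.88 / 1,000,000,000,000 = 83,170.23 TB

83,170.23 TB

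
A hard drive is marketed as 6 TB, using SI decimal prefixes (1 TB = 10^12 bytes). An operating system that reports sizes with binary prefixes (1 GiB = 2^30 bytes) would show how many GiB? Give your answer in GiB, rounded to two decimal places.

6 TB × 1,000,000,000,000 bytes/TB = 6,000,000,000,000 bytes
1 GiB = 1,073,741,824 bytes
6,000,000,000,000 / 1,073,741,824 = 5,587.94 GiB

5,587.94 GiB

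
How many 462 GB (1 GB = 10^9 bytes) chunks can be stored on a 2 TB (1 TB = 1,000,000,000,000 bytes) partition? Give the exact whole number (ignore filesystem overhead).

Capacity: 2 TB = 2,000,000,000,000 bytes
Per item: 462 GB = 462,000,000,000 bytes
⌊2,000,000,000,000 / 462,000,000,000⌋ = 4

4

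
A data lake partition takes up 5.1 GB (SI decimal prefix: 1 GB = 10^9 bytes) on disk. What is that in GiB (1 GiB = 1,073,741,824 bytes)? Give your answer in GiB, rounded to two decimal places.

5.1 GB = 5.1 × 10^9 bytes = 5,100,000,000 bytes
1 GiB = 1,073,741,824 bytes
5,100,000,000 / 1,073,741,824 = 4.75 GiB

4.75 GiB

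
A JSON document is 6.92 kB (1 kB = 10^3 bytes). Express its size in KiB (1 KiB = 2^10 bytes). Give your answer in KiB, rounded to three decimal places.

6.92 kB × 1,000 bytes/kB = 6,920 bytes
1 KiB = 1,024 bytes
6,920 / 1,024 = 6.758 KiB

6.758 KiB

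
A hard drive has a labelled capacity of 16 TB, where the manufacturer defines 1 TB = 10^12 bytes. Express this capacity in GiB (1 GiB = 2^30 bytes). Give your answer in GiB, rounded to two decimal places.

14,901.16 GiB

16 TB = 16 × 10^12 bytes = 16,000,000,000,000 bytes
1 GiB = 1,073,741,824 bytes
16,000,000,000,000 / 1,073,741,824 = 14,901.16 GiB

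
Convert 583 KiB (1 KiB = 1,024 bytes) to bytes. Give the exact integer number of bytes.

583 × 1,024 = 596,992 bytes  (1 KiB = 2^10 bytes)

596,992 bytes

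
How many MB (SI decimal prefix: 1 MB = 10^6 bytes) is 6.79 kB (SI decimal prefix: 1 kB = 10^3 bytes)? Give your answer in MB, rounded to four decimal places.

6.79 kB × 1,000 bytes/kB = 6,790 bytes
1 MB = 1,000,000 bytes
6,790 / 1,000,000 = 0.0068 MB

0.0068 MB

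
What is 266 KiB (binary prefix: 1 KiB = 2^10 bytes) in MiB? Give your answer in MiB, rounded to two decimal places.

0.26 MiB

266 KiB = 266 × 2^10 bytes = 272,384 bytes
1 MiB = 2^20 bytes = 1,048,576 bytes
272,384 / 1,048,576 = 0.26 MiB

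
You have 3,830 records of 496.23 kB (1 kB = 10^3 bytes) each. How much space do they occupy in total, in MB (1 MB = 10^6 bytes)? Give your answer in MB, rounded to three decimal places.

Total = 3,830 × 496.23 kB = 1900560.9 kB
= 1900560.9 × 1,000 bytes = 1,900,560,900 bytes
1 MB = 1,000,000 bytes
1,900,560,900 / 1,000,000 = 1,900.561 MB

1,900.561 MB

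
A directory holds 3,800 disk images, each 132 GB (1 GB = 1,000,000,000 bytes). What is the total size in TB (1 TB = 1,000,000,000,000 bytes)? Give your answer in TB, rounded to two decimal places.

Total = 3,800 × 132 GB = 501,600 GB
= 501,600 × 1,000,000,000 bytes = 501,600,000,000,000 bytes
1 TB = 1,000,000,000,000 bytes
501,600,000,000,000 / 1,000,000,000,000 = 501.60 TB

501.60 TB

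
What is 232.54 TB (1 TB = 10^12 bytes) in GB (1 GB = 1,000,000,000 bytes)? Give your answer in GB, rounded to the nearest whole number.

232.54 TB = 232.54 × 10^12 bytes = 232,540,000,000,000 bytes
1 GB = 1,000,000,000 bytes
232,540,000,000,000 / 1,000,000,000 = 232,540 GB

232,540 GB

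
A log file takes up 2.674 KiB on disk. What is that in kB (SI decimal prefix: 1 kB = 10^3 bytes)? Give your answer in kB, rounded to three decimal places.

2.674 KiB = 2.674 × 2^10 bytes = 2,738.176 bytes
1 kB = 1,000 bytes
2,738.176 / 1,000 = 2.738 kB

2.738 kB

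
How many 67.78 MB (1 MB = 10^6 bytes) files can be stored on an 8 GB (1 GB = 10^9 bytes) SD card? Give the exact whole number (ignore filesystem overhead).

118

Capacity: 8 GB = 8,000,000,000 bytes
Per item: 67.78 MB = 67,780,000 bytes
⌊8,000,000,000 / 67,780,000⌋ = 118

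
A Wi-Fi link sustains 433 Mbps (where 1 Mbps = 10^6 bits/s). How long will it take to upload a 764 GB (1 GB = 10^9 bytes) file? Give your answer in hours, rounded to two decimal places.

764 GB = 764,000,000,000 bytes = 6,112,000,000,000 bits
433 Mbps = 433,000,000 bits/s
time = 6,112,000,000,000 / 433,000,000 = 14,115.4734 s
14,115.4734 s / 3600 = 3.92 hours

3.92 hours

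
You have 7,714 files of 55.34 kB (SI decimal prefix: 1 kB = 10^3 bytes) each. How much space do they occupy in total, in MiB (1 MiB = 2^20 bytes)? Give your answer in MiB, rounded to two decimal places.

Total = 7,714 × 55.34 kB = 426892.76 kB
= 426892.76 × 1,000 bytes = 426,892,760 bytes
1 MiB = 1,048,576 bytes
426,892,760 / 1,048,576 = 407.12 MiB

407.12 MiB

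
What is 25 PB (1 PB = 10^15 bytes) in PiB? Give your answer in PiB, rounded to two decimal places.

25 PB × 1,000,000,000,000,000 bytes/PB = 25,000,000,000,000,000 bytes
1 PiB = 2^50 bytes = 1,125,899,906,842,624 bytes
25,000,000,000,000,000 / 1,125,899,906,842,624 = 22.20 PiB

22.20 PiB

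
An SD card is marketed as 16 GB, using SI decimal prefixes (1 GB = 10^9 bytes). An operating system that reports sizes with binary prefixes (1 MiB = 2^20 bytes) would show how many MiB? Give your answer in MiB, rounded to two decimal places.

15,258.79 MiB

16 GB × 1,000,000,000 bytes/GB = 16,000,000,000 bytes
1 MiB = 1,048,576 bytes
16,000,000,000 / 1,048,576 = 15,258.79 MiB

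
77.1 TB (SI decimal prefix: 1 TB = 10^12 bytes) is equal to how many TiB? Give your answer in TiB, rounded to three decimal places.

70.122 TiB

77.1 TB = 77.1 × 10^12 bytes = 77,100,000,000,000 bytes
1 TiB = 2^40 bytes = 1,099,511,627,776 bytes
77,100,000,000,000 / 1,099,511,627,776 = 70.122 TiB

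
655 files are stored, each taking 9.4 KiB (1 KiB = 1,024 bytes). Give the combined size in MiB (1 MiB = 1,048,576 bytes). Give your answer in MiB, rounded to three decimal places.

Total = 655 × 9.4 KiB = 6157 KiB
= 6157 × 1,024 bytes = 6,304,768 bytes
1 MiB = 1,048,576 bytes
6,304,768 / 1,048,576 = 6.013 MiB

6.013 MiB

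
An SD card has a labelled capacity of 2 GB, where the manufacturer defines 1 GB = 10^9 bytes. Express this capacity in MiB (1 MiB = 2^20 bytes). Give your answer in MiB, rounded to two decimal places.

1,907.35 MiB

2 GB = 2 × 10^9 bytes = 2,000,000,000 bytes
1 MiB = 1,048,576 bytes
2,000,000,000 / 1,048,576 = 1,907.35 MiB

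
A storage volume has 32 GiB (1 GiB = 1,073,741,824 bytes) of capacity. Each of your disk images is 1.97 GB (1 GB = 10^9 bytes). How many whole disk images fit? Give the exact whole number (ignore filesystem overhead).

17

Capacity: 32 GiB = 34,359,738,368 bytes
Per item: 1.97 GB = 1,970,000,000 bytes
⌊34,359,738,368 / 1,970,000,000⌋ = 17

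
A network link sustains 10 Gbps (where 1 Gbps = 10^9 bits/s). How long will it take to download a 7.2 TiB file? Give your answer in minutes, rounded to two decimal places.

7.2 TiB = 7,916,483,719,987.2 bytes = 63,331,869,759,897.6 bits
10 Gbps = 10,000,000,000 bits/s
time = 63,331,869,759,897.6 / 10,000,000,000 = 6,333.187 s
6,333.187 s / 60 = 105.55 minutes

105.55 minutes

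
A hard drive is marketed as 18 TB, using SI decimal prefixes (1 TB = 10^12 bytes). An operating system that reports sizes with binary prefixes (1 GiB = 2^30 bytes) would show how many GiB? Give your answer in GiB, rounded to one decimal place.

16,763.8 GiB

18 TB × 1,000,000,000,000 bytes/TB = 18,000,000,000,000 bytes
1 GiB = 2^30 bytes = 1,073,741,824 bytes
18,000,000,000,000 / 1,073,741,824 = 16,763.8 GiB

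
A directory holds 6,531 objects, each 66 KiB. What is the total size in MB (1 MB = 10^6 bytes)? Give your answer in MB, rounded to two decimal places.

441.39 MB

Total = 6,531 × 66 KiB = 431,046 KiB
= 431,046 × 1,024 bytes = 441,391,104 bytes
1 MB = 1,000,000 bytes
441,391,104 / 1,000,000 = 441.39 MB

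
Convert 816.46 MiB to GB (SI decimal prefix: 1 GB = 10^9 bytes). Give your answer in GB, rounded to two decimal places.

0.86 GB

816.46 MiB = 816.46 × 2^20 bytes = 856,120,360.96 bytes
1 GB = 10^9 bytes = 1,000,000,000 bytes
856,120,360.96 / 1,000,000,000 = 0.86 GB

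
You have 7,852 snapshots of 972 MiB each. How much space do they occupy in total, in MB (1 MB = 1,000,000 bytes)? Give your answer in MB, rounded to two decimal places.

8,002,883.03 MB

Total = 7,852 × 972 MiB = 7,632,144 MiB
= 7,632,144 × 1,048,576 bytes = 8,002,883,026,944 bytes
1 MB = 1,000,000 bytes
8,002,883,026,944 / 1,000,000 = 8,002,883.03 MB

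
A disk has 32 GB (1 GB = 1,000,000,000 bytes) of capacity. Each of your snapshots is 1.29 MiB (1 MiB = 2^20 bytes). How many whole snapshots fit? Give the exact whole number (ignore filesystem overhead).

23,657

Capacity: 32 GB = 32,000,000,000 bytes
Per item: 1.29 MiB = 1,352,663.04 bytes
⌊32,000,000,000 / 1,352,663.04⌋ = 23,657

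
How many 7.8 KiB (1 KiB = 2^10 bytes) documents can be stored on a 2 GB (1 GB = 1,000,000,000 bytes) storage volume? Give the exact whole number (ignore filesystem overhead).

250,400

Capacity: 2 GB = 2,000,000,000 bytes
Per item: 7.8 KiB = 7,987.2 bytes
⌊2,000,000,000 / 7,987.2⌋ = 250,400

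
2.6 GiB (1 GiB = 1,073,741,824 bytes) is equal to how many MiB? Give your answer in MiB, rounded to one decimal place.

2,662.4 MiB

2.6 GiB × 1,073,741,824 bytes/GiB = 2,791,728,742.4 bytes
1 MiB = 2^20 bytes = 1,048,576 bytes
2,791,728,742.4 / 1,048,576 = 2,662.4 MiB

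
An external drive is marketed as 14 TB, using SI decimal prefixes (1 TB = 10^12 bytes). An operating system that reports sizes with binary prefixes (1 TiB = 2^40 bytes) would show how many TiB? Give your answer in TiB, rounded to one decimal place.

14 TB = 14 × 10^12 bytes = 14,000,000,000,000 bytes
1 TiB = 2^40 bytes = 1,099,511,627,776 bytes
14,000,000,000,000 / 1,099,511,627,776 = 12.7 TiB

12.7 TiB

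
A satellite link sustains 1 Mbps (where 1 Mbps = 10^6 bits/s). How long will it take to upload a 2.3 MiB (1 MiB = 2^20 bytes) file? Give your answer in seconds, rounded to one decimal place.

19.3 seconds

2.3 MiB = 2,411,724.8 bytes = 19,293,798.4 bits
1 Mbps = 1,000,000 bits/s
time = 19,293,798.4 / 1,000,000 = 19.3 s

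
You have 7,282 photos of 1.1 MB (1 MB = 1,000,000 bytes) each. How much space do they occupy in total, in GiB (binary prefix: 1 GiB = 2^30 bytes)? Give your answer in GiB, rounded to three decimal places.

7.460 GiB

Total = 7,282 × 1.1 MB = 8010.2 MB
= 8010.2 × 1,000,000 bytes = 8,010,200,000 bytes
1 GiB = 1,073,741,824 bytes
8,010,200,000 / 1,073,741,824 = 7.460 GiB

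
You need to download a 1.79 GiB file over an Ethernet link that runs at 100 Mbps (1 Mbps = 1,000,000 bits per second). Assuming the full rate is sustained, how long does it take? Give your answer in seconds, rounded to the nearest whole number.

1.79 GiB = 1,921,997,864.96 bytes = 15,375,982,919.68 bits
100 Mbps = 100,000,000 bits/s
time = 15,375,982,919.68 / 100,000,000 = 154 s

154 seconds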